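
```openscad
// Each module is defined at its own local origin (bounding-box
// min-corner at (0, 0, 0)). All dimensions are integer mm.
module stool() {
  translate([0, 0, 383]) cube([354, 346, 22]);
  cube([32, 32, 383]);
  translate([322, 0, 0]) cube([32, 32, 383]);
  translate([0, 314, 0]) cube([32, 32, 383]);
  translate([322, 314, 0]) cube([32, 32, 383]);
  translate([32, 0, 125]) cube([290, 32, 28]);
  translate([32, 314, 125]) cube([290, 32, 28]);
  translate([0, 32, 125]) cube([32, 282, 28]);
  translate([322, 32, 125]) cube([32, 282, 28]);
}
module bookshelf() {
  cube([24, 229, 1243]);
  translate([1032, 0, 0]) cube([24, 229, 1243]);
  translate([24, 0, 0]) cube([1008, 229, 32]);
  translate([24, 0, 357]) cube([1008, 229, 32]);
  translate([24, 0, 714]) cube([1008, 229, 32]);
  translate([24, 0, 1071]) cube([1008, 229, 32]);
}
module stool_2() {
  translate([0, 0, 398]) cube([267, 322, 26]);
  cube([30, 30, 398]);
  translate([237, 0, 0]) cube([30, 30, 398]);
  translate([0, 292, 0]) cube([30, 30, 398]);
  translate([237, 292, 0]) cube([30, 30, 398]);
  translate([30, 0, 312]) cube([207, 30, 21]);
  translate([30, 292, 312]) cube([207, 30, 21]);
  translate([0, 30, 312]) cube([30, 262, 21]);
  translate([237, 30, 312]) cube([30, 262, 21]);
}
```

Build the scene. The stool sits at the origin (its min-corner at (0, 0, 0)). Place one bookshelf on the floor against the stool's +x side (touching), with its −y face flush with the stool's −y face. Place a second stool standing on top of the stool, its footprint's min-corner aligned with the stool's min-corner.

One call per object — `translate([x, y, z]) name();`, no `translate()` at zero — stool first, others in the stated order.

stool();
translate([354, 0, 0]) bookshelf();
translate([0, 0, 405]) stool_2();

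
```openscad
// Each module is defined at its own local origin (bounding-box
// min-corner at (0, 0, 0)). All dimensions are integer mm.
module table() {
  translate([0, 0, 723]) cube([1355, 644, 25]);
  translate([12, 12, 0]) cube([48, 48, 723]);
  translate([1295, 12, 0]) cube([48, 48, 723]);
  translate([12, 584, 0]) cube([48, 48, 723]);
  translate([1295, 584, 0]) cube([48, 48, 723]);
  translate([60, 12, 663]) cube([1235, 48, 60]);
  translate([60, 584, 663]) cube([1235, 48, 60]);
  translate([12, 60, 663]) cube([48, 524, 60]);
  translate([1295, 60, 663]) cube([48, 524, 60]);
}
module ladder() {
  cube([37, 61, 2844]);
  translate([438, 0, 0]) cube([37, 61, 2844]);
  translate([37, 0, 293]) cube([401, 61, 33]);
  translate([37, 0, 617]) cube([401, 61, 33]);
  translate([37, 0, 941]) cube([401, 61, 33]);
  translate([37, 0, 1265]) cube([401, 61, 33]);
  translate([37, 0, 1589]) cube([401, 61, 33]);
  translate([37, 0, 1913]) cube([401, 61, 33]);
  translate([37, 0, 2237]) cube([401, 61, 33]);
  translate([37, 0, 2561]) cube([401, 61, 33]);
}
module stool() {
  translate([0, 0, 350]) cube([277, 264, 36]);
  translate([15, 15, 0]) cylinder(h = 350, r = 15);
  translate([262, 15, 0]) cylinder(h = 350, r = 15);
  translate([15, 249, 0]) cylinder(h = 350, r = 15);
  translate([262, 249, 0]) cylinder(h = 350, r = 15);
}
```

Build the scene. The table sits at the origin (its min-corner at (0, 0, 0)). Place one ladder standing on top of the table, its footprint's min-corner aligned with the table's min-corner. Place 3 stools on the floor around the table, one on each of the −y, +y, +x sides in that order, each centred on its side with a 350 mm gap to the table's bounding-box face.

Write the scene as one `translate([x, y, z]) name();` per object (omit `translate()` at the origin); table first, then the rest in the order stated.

table();
translate([0, 0, 748]) ladder();
translate([539, -614, 0]) stool();
translate([539, 994, 0]) stool();
translate([1705, 190, 0]) stool();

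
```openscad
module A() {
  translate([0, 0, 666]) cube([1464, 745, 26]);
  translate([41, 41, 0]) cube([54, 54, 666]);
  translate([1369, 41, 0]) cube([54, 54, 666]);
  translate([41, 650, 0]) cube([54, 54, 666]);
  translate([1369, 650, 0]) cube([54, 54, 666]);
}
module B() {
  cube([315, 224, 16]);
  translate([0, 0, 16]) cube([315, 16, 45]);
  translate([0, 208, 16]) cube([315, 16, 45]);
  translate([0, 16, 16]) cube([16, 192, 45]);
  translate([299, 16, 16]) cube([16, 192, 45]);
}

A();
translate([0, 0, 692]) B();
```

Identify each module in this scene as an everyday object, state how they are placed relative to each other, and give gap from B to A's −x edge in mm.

The open box's min-x is at 0; the table's min-x is 0; gap = 0 mm.

A is a table. B is an open box. The open box is on top of the table. The gap from the open box to the table's −x edge is 0 mm.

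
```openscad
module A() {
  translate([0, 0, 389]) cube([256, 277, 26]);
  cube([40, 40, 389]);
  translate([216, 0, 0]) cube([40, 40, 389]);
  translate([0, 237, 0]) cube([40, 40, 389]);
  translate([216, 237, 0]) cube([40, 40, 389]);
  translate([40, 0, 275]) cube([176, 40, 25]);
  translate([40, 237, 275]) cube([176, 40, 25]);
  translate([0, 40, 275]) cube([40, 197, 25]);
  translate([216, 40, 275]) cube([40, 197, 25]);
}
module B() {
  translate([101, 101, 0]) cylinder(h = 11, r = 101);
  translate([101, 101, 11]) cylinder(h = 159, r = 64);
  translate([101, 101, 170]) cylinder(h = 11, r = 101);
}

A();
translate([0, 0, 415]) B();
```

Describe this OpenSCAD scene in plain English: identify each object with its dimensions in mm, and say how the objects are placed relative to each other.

A is a four-legged stool. The seat is 256×277 mm, 26 mm thick, top at z = 415 mm. It stands on four square legs, each 40×40 mm in cross-section, from z = 0 to the seat underside, each flush with a corner of the seat. Four stretchers, 40 mm wide and 25 mm tall, connect adjacent legs with their undersides at z = 275 mm, each running between the inner faces of the legs it joins and aligned with the legs' outer faces on the other axis.

B is a spool: two coaxial disc flanges of radius 101 mm and thickness 11 mm, joined by a core cylinder of radius 64 mm and height 159 mm. The lower flange rests on z = 0 and the three cylinders share a vertical axis.

The spool is on top of the stool.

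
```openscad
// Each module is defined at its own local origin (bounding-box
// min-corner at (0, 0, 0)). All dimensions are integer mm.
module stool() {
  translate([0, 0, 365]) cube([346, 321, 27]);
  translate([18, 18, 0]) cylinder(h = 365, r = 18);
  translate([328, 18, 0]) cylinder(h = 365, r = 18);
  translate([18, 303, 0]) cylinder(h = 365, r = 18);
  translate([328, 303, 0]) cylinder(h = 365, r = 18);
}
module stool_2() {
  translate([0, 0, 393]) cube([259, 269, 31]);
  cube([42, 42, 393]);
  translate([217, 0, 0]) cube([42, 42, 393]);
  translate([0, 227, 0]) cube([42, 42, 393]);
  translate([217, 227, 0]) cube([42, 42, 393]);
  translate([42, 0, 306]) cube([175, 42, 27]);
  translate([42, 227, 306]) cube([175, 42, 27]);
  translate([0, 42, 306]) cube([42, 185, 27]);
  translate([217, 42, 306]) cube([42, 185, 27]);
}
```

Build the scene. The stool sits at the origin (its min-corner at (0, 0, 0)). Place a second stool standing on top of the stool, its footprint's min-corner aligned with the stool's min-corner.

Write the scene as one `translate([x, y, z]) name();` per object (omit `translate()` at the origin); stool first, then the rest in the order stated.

stool();
translate([0, 0, 392]) stool_2();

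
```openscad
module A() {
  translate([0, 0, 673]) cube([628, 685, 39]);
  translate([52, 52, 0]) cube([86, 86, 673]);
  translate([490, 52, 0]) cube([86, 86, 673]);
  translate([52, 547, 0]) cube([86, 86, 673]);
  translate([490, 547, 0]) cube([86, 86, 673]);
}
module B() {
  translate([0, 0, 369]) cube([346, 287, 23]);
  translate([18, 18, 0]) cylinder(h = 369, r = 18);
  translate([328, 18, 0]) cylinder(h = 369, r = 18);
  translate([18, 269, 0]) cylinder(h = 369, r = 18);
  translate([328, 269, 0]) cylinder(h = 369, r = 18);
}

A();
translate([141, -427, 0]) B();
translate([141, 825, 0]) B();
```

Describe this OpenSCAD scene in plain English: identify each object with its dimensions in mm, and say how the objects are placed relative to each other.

A is a rectangular dining table. The top is 628×685×39 mm with its upper surface at z = 712 mm. It stands on four 86×86 mm square legs, each inset 52 mm from the nearest pair of top edges, running from the floor to the underside of the top.

B is a simple wooden stool: a rectangular seat 346 mm (x) by 287 mm (y), 23 mm thick, top face at z = 392 mm, on four round legs, each 36 mm in diameter. The legs rest on z = 0, each leg's axis is inset half a diameter from the nearest pair of seat edges (so the leg's bounding box is flush with the corner).

Two stools sit around the table at the −y, +y sides.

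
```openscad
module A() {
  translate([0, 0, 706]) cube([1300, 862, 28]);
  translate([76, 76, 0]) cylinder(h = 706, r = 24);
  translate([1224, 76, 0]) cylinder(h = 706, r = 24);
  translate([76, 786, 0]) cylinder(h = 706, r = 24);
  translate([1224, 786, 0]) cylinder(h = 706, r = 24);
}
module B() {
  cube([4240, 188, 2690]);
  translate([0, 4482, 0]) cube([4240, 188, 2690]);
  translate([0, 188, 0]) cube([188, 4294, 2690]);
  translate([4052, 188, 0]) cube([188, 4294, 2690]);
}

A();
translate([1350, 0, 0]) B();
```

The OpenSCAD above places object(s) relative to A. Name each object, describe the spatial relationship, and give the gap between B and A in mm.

A is a table. B is a house frame. The house frame is on the floor beside the table on its +x side. The gap between the house frame and the table is 50 mm.

The house frame's nearest face is 50 mm from the table's +x face.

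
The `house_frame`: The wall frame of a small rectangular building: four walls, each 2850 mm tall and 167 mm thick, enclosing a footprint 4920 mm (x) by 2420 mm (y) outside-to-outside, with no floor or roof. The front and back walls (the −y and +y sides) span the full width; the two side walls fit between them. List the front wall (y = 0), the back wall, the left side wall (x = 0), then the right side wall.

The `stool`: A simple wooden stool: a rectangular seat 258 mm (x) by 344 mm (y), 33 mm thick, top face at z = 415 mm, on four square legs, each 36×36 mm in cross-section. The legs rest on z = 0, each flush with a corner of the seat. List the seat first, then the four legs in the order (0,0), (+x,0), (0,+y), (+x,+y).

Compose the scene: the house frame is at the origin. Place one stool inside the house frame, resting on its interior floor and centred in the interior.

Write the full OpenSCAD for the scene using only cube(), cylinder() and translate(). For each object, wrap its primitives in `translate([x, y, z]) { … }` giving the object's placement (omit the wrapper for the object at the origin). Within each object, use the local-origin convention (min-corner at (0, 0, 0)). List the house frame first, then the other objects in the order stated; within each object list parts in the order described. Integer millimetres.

cube([4920, 167, 2850]);
translate([0, 2253, 0]) cube([4920, 167, 2850]);
translate([0, 167, 0]) cube([167, 2086, 2850]);
translate([4753, 167, 0]) cube([167, 2086, 2850]);
translate([2331, 1038, 0]) {
  translate([0, 0, 382]) cube([258, 344, 33]);
  cube([36, 36, 382]);
  translate([222, 0, 0]) cube([36, 36, 382]);
  translate([0, 308, 0]) cube([36, 36, 382]);
  translate([222, 308, 0]) cube([36, 36, 382]);
}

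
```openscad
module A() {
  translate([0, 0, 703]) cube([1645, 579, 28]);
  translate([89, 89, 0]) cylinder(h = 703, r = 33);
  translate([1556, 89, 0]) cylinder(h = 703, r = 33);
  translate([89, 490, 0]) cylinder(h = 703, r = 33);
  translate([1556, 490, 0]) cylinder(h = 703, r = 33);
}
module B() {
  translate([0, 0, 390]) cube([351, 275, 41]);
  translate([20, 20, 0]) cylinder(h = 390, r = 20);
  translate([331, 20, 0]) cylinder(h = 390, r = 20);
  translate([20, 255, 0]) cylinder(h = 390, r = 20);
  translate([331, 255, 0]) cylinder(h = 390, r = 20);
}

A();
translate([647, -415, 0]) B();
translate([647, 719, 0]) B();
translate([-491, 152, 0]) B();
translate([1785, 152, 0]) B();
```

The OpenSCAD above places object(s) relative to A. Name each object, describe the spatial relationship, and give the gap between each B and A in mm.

A is a table. B is a stool. Four stools sit around the table at the −y, +y, −x, +x sides. The gap between each stool and the table is 140 mm.

Each stool's nearest face is 140 mm from the table's bounding box.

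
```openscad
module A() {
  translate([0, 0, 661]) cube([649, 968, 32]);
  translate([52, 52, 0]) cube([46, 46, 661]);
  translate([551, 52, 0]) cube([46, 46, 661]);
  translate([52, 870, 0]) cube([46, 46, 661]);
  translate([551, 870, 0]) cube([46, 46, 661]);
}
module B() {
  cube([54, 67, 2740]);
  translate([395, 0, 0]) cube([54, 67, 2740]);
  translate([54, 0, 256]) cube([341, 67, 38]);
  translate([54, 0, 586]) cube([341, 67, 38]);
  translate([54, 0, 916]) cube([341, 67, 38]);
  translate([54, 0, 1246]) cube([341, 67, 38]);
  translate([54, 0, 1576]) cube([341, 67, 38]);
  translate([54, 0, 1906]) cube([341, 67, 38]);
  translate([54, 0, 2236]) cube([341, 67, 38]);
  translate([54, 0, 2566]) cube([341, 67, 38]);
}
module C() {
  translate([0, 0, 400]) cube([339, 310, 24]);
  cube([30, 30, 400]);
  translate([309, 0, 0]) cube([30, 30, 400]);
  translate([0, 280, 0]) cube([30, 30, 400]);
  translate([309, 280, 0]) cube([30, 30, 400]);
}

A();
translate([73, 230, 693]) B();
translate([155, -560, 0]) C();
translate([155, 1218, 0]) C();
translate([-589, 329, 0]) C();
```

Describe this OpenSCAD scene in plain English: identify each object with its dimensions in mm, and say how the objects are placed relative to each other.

A is a table: top 649 mm (x) × 968 mm (y), 32 mm thick, upper face at z = 693 mm, on four 46×46 mm square legs, each inset 52 mm from the nearest pair of top edges, running from z = 0 to the bottom of the top.

B is a wooden ladder with two side rails of 54×67 mm section and 2740 mm height, set 449 mm apart overall. Between them run 8 rectangular rungs (67 mm deep, 38 mm thick), front faces flush with the rails' −y face. The bottom of the first rung is 256 mm above the floor and each subsequent rung is 330 mm higher than the one below.

C is a four-legged stool. The seat is a 339×310×24 mm slab whose top surface is at z = 424 mm; four square legs, each 30×30 mm in cross-section, run from the floor (z = 0) to the underside of the seat, each flush with a corner of the seat.

The ladder is on top of the table. Three stools sit around the table at the −y, +y, −x sides.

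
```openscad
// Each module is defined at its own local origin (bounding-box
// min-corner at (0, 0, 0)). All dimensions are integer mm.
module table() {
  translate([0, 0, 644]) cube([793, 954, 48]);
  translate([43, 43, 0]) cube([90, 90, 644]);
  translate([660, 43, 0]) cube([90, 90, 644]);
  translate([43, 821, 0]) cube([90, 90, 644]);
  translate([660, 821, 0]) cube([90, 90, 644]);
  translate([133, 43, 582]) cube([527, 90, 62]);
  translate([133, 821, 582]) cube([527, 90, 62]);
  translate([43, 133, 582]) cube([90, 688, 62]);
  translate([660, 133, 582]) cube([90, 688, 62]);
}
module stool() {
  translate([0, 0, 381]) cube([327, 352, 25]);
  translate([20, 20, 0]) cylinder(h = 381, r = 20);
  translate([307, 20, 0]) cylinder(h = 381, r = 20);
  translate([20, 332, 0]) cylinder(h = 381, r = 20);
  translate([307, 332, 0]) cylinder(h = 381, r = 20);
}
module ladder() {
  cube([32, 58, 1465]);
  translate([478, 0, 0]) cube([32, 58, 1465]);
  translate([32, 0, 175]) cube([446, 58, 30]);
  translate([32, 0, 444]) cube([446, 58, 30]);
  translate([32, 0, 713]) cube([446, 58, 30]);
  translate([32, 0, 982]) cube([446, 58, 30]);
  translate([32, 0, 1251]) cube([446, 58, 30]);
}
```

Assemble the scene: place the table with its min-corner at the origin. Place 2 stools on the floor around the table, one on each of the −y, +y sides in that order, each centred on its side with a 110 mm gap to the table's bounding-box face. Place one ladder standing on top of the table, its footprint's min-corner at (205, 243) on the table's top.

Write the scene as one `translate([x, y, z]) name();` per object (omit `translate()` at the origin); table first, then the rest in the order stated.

table();
translate([233, -462, 0]) stool();
translate([233, 1064, 0]) stool();
translate([205, 243, 692]) ladder();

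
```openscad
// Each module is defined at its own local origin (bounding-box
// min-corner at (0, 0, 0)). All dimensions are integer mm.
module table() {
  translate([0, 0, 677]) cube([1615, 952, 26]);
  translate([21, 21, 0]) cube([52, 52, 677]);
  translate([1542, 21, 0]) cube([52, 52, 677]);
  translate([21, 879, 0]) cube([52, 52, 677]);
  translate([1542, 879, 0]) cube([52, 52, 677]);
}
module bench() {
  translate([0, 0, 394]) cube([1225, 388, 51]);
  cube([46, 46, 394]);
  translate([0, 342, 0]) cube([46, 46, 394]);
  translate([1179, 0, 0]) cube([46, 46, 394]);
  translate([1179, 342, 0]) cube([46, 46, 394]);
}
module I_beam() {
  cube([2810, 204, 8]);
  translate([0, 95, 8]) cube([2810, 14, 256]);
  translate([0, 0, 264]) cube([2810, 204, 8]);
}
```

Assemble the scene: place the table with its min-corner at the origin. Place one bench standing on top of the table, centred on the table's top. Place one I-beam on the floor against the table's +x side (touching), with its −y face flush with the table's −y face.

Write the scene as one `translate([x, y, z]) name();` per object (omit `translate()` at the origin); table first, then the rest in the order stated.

table();
translate([195, 282, 703]) bench();
translate([1615, 0, 0]) I_beam();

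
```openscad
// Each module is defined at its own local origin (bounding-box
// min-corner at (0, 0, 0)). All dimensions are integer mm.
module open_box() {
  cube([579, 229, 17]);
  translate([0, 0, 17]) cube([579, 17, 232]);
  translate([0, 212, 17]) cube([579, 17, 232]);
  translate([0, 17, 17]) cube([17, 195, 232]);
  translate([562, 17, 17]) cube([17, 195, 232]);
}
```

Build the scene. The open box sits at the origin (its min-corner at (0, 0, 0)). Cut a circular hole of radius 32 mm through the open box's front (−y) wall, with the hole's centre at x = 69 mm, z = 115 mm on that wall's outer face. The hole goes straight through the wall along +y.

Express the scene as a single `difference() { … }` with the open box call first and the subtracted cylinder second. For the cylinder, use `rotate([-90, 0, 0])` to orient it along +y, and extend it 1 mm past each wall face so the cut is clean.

difference() {
  open_box();
  translate([69, -1, 115]) rotate([-90, 0, 0]) cylinder(h = 19, r = 32);
}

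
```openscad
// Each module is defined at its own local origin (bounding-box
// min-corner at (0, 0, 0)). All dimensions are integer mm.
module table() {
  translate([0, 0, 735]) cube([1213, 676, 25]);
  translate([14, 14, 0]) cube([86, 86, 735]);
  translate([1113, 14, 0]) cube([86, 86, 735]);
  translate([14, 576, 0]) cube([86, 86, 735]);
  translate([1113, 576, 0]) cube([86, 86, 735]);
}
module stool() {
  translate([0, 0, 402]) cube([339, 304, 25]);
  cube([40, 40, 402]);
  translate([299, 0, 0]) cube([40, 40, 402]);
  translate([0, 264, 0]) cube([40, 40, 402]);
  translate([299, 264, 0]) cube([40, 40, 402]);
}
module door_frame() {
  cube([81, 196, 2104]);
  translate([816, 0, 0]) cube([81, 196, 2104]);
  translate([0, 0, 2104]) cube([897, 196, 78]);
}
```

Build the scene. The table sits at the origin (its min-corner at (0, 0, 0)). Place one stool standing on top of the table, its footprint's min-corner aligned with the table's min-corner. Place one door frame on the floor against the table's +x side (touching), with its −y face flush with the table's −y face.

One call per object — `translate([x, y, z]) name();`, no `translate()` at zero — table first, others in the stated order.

table();
translate([0, 0, 760]) stool();
translate([1213, 0, 0]) door_frame();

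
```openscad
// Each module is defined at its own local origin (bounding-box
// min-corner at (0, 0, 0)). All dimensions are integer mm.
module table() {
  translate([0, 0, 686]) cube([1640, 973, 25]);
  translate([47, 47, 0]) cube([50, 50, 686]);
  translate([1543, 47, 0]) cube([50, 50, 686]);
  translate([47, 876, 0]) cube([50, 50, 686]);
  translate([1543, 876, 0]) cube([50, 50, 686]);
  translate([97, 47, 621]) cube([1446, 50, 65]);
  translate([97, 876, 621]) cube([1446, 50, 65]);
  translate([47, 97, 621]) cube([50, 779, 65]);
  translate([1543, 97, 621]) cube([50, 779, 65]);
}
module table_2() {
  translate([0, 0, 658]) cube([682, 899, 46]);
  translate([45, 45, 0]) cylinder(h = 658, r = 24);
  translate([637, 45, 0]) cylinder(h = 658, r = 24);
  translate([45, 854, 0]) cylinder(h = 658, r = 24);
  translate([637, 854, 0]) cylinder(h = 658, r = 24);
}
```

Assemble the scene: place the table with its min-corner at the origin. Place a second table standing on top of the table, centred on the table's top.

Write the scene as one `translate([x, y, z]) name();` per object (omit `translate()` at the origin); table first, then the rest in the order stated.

table();
translate([479, 37, 711]) table_2();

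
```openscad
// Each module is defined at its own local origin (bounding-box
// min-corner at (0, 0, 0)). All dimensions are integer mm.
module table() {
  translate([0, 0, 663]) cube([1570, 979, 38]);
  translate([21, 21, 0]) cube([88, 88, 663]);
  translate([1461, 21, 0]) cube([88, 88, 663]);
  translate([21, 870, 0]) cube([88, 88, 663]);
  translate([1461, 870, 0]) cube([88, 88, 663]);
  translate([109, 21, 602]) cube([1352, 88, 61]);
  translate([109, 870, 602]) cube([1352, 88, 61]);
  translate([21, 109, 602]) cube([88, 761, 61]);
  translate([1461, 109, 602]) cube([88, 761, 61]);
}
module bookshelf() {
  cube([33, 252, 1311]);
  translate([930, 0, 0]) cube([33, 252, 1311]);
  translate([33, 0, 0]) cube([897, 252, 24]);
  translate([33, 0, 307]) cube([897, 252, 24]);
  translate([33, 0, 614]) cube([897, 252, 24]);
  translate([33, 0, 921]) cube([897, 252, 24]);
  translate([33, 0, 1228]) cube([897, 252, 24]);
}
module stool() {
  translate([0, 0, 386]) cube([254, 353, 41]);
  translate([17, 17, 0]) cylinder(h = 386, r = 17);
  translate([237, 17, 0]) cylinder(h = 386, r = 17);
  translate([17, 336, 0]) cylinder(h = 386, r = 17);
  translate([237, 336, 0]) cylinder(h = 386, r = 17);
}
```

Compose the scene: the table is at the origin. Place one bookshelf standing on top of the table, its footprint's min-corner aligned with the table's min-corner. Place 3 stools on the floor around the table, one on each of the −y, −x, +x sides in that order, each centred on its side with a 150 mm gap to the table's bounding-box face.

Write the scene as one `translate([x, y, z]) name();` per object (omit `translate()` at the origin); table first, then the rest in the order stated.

table();
translate([0, 0, 701]) bookshelf();
translate([658, -503, 0]) stool();
translate([-404, 313, 0]) stool();
translate([1720, 313, 0]) stool();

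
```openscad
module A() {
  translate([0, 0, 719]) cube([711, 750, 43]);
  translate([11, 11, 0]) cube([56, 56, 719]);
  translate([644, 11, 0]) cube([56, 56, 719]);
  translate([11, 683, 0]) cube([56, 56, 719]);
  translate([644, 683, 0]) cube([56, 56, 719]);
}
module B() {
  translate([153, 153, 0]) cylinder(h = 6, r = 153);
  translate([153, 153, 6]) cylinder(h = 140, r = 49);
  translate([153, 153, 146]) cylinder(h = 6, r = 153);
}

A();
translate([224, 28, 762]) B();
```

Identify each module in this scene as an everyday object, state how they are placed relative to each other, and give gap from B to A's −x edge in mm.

A is a table. B is a spool. The spool is on top of the table. The gap from the spool to the table's −x edge is 224 mm.

The spool's min-x is at 224; the table's min-x is 0; gap = 224 mm.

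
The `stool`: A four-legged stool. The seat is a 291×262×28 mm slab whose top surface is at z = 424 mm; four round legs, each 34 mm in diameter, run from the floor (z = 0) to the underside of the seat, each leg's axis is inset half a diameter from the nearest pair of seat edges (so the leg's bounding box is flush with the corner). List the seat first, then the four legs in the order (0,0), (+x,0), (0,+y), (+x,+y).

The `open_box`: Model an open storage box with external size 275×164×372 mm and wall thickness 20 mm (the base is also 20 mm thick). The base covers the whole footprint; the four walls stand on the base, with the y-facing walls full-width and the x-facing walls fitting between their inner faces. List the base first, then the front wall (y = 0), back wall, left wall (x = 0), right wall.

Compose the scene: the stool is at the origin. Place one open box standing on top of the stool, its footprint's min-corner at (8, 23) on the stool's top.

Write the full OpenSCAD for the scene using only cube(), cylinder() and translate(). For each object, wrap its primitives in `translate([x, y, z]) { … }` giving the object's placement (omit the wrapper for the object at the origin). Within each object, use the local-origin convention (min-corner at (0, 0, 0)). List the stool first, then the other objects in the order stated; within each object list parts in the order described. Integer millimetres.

translate([0, 0, 396]) cube([291, 262, 28]);
translate([17, 17, 0]) cylinder(h = 396, r = 17);
translate([274, 17, 0]) cylinder(h = 396, r = 17);
translate([17, 245, 0]) cylinder(h = 396, r = 17);
translate([274, 245, 0]) cylinder(h = 396, r = 17);
translate([8, 23, 424]) {
  cube([275, 164, 20]);
  translate([0, 0, 20]) cube([275, 20, 352]);
  translate([0, 144, 20]) cube([275, 20, 352]);
  translate([0, 20, 20]) cube([20, 124, 352]);
  translate([255, 20, 20]) cube([20, 124, 352]);
}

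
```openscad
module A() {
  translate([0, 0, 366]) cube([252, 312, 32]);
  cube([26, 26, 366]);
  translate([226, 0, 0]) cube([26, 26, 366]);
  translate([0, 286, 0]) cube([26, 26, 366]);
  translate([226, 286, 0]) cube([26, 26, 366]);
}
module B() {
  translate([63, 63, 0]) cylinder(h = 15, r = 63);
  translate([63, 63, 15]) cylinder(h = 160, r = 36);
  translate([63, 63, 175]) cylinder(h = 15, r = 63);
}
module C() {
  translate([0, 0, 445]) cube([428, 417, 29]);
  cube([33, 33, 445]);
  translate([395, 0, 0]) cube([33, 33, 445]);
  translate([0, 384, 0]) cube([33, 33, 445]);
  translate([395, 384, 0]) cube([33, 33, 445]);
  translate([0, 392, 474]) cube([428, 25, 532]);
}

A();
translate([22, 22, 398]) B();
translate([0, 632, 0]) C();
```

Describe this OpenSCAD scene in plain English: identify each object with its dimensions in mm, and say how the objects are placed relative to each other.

A is a simple wooden stool: a rectangular seat 252 mm (x) by 312 mm (y), 32 mm thick, top face at z = 398 mm, on four square legs, each 26×26 mm in cross-section. The legs rest on z = 0, each flush with a corner of the seat.

B is a spool: two coaxial disc flanges of radius 63 mm and thickness 15 mm, joined by a core cylinder of radius 36 mm and height 160 mm. The lower flange rests on z = 0 and the three cylinders share a vertical axis.

C is a chair. The seat is a 428×417×29 mm slab with its top at z = 474 mm, on four 33×33 mm corner legs (flush with the seat edges, standing on z = 0). A flat backrest 25 mm thick, 532 mm tall, spans the full seat width and rises from the seat top along its +y edge, rear face flush with the rear of the seat.

The spool is on top of the stool. The chair is on the floor beside the stool on its +y side.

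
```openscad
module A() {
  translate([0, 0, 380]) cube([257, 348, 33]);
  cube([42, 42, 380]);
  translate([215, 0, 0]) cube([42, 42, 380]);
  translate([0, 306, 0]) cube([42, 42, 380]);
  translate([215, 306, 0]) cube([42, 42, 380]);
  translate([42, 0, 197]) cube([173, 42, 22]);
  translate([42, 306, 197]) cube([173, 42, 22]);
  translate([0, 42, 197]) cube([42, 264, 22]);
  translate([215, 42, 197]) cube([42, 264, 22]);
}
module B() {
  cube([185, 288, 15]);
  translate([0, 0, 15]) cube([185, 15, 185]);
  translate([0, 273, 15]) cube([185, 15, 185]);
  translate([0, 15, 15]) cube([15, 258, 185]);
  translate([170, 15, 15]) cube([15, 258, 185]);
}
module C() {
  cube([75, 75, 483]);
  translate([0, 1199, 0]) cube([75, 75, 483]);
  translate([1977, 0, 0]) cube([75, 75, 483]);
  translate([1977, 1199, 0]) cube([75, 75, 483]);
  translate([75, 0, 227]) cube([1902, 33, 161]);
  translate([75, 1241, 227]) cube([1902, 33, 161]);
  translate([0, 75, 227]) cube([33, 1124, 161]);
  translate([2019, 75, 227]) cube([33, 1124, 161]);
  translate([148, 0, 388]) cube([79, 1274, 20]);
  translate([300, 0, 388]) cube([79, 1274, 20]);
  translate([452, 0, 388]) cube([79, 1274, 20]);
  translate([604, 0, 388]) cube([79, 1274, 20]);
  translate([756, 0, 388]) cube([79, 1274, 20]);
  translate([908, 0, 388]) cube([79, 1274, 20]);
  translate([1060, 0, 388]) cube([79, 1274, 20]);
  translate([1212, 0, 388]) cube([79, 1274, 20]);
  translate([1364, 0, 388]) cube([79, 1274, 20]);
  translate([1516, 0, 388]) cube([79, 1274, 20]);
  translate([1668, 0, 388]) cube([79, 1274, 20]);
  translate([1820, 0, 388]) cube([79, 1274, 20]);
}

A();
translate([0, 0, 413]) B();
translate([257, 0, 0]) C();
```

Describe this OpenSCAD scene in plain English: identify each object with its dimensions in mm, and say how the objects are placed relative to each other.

A is a four-legged stool. The seat is a 257×348×33 mm slab whose top surface is at z = 413 mm; four square legs, each 42×42 mm in cross-section, run from the floor (z = 0) to the underside of the seat, each flush with a corner of the seat. Four stretchers, 42 mm wide and 22 mm tall, connect adjacent legs with their undersides at z = 197 mm, each running between the inner faces of the legs it joins and aligned with the legs' outer faces on the other axis.

B is an open storage box with external size 185×288×200 mm and wall thickness 15 mm (the base is also 15 mm thick). The base covers the whole footprint; the four walls stand on the base, with the y-facing walls full-width and the x-facing walls fitting between their inner faces.

C is a bed frame 2052 mm long (x) by 1274 mm wide (y). Four 75×75 mm corner posts, 483 mm tall, at the corners of the footprint. Four rails of 33 mm thickness and 161 mm height run between adjacent posts with their undersides at z = 227 mm, their outer faces flush with the outside of the frame (the two x-running rails run between the posts' inner faces; the two y-running rails run between the posts' inner faces). 12 slats, each 79 mm wide (x) and 20 mm thick, lie across the top of the two x-running rails, running the full 1274 mm width of the frame in y; the slats are evenly spaced along x between the inner faces of the end posts with equal gaps (rounded down to the nearest mm) at the −x end and between each pair — any rounding remainder accumulates at the +x end.

The open box is on top of the stool. The bed frame is against the stool's +x side, with their −y faces flush.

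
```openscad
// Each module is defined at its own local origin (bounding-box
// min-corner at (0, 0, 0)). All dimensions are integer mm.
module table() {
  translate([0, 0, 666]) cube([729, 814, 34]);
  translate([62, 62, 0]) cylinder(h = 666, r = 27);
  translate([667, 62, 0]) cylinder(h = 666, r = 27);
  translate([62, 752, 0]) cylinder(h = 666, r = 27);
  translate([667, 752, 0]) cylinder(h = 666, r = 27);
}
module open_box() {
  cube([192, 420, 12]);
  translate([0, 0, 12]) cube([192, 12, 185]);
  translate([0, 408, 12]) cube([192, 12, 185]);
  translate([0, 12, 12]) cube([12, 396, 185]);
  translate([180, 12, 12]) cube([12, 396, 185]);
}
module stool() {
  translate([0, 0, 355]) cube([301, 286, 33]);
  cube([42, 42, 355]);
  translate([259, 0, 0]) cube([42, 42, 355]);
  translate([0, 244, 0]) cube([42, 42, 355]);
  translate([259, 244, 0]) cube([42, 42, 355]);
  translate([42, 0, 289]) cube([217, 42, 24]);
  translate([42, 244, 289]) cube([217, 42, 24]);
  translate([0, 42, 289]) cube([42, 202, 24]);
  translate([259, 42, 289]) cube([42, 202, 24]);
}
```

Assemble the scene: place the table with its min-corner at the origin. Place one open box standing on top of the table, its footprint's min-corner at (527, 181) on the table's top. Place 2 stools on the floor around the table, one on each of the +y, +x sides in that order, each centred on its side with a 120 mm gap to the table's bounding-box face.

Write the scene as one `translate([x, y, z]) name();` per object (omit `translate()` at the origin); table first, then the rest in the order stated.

table();
translate([527, 181, 700]) open_box();
translate([214, 934, 0]) stool();
translate([849, 264, 0]) stool();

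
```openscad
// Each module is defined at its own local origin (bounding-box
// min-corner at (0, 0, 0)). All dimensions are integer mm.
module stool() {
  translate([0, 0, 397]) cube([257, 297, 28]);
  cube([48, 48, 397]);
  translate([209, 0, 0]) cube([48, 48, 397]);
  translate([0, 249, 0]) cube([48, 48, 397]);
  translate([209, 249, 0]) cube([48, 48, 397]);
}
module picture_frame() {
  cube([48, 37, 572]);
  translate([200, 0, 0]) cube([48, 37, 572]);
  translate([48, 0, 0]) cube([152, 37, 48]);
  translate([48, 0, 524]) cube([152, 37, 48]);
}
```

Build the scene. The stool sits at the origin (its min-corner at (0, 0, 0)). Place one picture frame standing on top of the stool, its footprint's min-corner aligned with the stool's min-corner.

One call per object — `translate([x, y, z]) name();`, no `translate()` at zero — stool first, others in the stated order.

stool();
translate([0, 0, 425]) picture_frame();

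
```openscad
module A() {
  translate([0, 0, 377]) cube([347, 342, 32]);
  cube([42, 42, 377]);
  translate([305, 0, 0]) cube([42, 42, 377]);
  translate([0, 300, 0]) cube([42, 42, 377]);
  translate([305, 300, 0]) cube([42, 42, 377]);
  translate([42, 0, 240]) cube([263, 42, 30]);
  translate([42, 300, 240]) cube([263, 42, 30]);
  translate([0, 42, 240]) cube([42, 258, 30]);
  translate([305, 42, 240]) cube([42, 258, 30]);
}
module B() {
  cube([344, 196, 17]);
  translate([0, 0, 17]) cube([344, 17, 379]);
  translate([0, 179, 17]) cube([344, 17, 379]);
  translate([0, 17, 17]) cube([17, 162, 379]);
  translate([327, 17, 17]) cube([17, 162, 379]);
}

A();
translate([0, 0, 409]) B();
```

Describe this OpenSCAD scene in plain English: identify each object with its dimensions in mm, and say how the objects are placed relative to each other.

A is a four-legged stool. The seat is 347×342 mm, 32 mm thick, top at z = 409 mm. It stands on four square legs, each 42×42 mm in cross-section, from z = 0 to the seat underside, each flush with a corner of the seat. Four stretchers, 42 mm wide and 30 mm tall, connect adjacent legs with their undersides at z = 240 mm, each running between the inner faces of the legs it joins and aligned with the legs' outer faces on the other axis.

B is an open storage box with external size 344×196×396 mm and wall thickness 17 mm (the base is also 17 mm thick). The base covers the whole footprint; the four walls stand on the base, with the y-facing walls full-width and the x-facing walls fitting between their inner faces.

The open box is on top of the stool.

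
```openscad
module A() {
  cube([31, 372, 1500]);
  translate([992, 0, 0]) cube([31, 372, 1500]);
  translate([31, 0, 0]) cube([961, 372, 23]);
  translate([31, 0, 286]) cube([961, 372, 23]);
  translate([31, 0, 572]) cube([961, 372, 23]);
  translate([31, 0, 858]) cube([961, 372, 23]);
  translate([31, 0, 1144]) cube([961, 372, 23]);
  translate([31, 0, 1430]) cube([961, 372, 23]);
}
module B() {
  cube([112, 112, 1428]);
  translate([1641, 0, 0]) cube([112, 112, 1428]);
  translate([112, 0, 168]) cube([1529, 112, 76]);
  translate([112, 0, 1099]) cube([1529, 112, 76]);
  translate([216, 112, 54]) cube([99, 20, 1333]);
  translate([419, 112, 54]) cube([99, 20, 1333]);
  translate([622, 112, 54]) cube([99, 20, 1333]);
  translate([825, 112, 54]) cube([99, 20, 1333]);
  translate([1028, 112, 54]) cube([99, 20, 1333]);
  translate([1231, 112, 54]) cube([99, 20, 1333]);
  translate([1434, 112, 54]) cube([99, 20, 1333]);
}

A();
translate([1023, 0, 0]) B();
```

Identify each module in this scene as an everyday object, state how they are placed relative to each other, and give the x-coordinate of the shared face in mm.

The bookshelf's +x face and the fence section's −x face are both at x = 1023 mm.

A is a bookshelf. B is a fence section. The fence section is against the bookshelf's +x side, with their −y faces flush. The x-coordinate of the shared face is 1023 mm.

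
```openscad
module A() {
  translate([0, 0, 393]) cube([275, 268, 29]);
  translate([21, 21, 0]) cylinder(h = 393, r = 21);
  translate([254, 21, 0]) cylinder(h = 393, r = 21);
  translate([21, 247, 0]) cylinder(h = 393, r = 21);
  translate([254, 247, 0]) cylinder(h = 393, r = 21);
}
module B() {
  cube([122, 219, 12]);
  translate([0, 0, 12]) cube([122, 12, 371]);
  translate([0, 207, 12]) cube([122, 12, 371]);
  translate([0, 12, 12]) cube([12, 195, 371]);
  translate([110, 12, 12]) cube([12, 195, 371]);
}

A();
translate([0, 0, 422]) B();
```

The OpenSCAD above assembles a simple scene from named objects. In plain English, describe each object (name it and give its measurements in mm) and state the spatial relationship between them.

A is a four-legged stool. The seat is a 275×268×29 mm slab whose top surface is at z = 422 mm; four round legs, each 42 mm in diameter, run from the floor (z = 0) to the underside of the seat, each leg's axis is inset half a diameter from the nearest pair of seat edges (so the leg's bounding box is flush with the corner).

B is an open-topped rectangular box: outside dimensions 122×219×383 mm, with a uniform wall and base thickness of 12 mm. The base is a full 122×219 slab on the floor; four walls sit on top of the base. The front and back walls (the −y and +y sides) span the full width; the two side walls fit between them.

The open box is on top of the stool.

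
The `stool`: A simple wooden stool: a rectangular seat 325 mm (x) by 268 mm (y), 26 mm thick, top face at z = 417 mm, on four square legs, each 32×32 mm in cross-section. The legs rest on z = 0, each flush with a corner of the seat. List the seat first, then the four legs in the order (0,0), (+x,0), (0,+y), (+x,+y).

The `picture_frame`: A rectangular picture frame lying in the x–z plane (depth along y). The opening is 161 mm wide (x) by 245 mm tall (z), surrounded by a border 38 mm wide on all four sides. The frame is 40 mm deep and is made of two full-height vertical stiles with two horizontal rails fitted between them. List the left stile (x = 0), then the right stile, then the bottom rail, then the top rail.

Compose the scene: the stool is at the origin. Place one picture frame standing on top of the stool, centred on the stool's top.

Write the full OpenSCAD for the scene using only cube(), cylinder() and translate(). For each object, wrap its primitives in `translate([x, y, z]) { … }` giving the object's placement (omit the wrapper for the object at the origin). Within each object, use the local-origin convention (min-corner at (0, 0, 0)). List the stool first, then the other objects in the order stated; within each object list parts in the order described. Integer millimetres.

translate([0, 0, 391]) cube([325, 268, 26]);
cube([32, 32, 391]);
translate([293, 0, 0]) cube([32, 32, 391]);
translate([0, 236, 0]) cube([32, 32, 391]);
translate([293, 236, 0]) cube([32, 32, 391]);
translate([44, 114, 417]) {
  cube([38, 40, 321]);
  translate([199, 0, 0]) cube([38, 40, 321]);
  translate([38, 0, 0]) cube([161, 40, 38]);
  translate([38, 0, 283]) cube([161, 40, 38]);
}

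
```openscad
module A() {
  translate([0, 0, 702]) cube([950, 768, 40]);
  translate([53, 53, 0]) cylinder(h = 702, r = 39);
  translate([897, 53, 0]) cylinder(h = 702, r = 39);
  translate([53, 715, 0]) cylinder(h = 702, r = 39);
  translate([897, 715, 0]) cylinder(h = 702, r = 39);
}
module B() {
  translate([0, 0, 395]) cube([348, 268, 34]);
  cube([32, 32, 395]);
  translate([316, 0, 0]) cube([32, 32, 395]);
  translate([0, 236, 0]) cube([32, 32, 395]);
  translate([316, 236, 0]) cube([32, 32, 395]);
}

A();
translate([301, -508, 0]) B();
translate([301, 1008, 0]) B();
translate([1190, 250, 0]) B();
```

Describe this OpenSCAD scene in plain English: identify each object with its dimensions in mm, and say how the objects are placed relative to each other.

A is a table: top 950 mm (x) × 768 mm (y), 40 mm thick, upper face at z = 742 mm, on four round legs of 78 mm diameter, each leg's bounding box inset 14 mm from the nearest pair of top edges, running from z = 0 to the bottom of the top.

B is a simple wooden stool: a rectangular seat 348 mm (x) by 268 mm (y), 34 mm thick, top face at z = 429 mm, on four square legs, each 32×32 mm in cross-section. The legs rest on z = 0, each flush with a corner of the seat.

Three stools sit around the table at the −y, +y, +x sides.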